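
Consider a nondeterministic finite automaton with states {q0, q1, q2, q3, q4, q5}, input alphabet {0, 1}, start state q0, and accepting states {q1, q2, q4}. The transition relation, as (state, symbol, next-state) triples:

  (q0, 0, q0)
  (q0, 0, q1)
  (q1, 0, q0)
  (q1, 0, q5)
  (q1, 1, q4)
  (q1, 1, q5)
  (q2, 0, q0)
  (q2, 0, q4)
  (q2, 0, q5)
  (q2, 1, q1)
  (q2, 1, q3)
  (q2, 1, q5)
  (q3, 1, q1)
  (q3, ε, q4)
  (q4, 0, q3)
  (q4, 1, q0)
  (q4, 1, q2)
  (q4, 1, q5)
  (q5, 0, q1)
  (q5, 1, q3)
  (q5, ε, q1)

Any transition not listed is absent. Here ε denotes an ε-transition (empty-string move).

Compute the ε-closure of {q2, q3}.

{q2, q3, q4}

Begin with {q2, q3}.
ε-move q3 → q4; add q4.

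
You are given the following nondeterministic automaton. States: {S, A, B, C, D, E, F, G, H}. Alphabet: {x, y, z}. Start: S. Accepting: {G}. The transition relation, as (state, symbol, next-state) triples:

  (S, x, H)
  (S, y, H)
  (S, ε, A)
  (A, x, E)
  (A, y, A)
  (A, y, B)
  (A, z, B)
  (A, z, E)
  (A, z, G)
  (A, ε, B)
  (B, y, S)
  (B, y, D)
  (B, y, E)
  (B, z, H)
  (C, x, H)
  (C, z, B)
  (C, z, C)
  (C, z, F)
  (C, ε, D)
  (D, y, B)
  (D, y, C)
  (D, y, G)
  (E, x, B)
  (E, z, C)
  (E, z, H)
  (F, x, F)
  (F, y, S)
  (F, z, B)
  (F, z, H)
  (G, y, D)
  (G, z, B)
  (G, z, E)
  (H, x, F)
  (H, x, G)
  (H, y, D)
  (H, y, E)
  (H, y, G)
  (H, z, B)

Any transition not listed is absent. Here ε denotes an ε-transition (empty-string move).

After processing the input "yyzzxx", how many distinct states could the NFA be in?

Start: ε-closure({S}) = {S, A, B}.
Read 'y': S→{H}, A→{A, B}, B→{S, D, E}; now {S, A, B, D, E, H}.
Read 'y': S→{H}, A→{A, B}, B→{S, D, E}, D→{B, C, G}, E→∅, H→{D, E, G}; now {S, A, B, C, D, E, G, H}.
Read 'z': S→∅, A→{B, E, G}, B→{H}, C→{B, C, F}, D→∅, E→{C, H}, G→{B, E}, H→{B}; union {B, C, E, F, G, H}; ε-closure = {B, C, D, E, F, G, H}.
Read 'z': B→{H}, C→{B, C, F}, D→∅, E→{C, H}, F→{B, H}, G→{B, E}, H→{B}; union {B, C, E, F, H}; ε-closure = {B, C, D, E, F, H}.
Read 'x': B→∅, C→{H}, D→∅, E→{B}, F→{F}, H→{F, G}; now {B, F, G, H}.
Read 'x': B→∅, F→{F}, G→∅, H→{F, G}; now {F, G}.
That set has 2 states.

2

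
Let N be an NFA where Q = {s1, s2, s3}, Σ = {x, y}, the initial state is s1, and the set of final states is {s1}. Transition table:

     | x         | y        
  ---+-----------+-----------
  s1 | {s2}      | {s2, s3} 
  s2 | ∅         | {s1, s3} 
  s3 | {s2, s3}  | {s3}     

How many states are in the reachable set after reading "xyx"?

Start in {s1}.
Read 'x': {s1} → {s2}.
Read 'y': {s2} → {s1, s3}.
Read 'x': {s1, s3} → {s2, s3}.
That set has 2 states.

2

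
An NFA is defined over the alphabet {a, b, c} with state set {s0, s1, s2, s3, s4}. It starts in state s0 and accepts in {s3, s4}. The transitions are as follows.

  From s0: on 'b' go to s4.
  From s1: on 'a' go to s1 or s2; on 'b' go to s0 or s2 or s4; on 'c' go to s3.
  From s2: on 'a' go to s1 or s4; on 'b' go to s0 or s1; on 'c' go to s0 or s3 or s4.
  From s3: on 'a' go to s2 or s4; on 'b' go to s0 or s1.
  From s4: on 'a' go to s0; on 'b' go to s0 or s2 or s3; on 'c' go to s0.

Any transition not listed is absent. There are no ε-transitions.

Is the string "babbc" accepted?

Yes

Start in {s0}.
Read 'b': {s0} → {s4}.
Read 'a': {s4} → {s0}.
Read 'b': {s0} → {s4}.
Read 'b': {s4} → {s0, s2, s3}.
Read 'c': {s0, s2, s3} → {s0, s3, s4}.
The final set {s0, s3, s4} contains the accepting states s3, s4.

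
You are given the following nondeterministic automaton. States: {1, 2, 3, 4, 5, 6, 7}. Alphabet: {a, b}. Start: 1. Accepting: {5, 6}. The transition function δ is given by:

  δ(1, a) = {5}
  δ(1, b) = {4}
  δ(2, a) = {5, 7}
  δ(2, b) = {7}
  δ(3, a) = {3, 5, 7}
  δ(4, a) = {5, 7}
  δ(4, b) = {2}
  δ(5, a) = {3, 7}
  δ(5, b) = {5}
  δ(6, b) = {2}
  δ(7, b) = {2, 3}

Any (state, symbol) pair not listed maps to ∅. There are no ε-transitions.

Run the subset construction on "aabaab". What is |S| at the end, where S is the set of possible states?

Start in {1}.
Read 'a': 1→{5}; now {5}.
Read 'a': 5→{3, 7}; now {3, 7}.
Read 'b': 3→∅, 7→{2, 3}; now {2, 3}.
Read 'a': 2→{5, 7}, 3→{3, 5, 7}; now {3, 5, 7}.
Read 'a': 3→{3, 5, 7}, 5→{3, 7}, 7→∅; now {3, 5, 7}.
Read 'b': 3→∅, 5→{5}, 7→{2, 3}; now {2, 3, 5}.
That set has 3 states.

3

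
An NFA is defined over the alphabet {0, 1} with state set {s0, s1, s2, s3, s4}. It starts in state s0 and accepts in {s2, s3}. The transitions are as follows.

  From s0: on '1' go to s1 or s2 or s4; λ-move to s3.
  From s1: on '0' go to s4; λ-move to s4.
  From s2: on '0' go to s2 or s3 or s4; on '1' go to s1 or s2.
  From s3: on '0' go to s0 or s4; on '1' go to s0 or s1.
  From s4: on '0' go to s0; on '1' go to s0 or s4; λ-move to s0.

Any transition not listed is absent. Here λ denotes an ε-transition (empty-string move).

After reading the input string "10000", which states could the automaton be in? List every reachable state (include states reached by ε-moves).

Start: ε-closure({s0}) = {s0, s3}.
Read '1': {s0, s3} → {s0, s1, s2, s3, s4}.
Read '0': {s0, s1, s2, s3, s4} → {s0, s2, s3, s4}.
Read '0': {s0, s2, s3, s4} → {s0, s2, s3, s4}.
Read '0': {s0, s2, s3, s4} → {s0, s2, s3, s4}.
Read '0': {s0, s2, s3, s4} → {s0, s2, s3, s4}.

{s0, s2, s3, s4}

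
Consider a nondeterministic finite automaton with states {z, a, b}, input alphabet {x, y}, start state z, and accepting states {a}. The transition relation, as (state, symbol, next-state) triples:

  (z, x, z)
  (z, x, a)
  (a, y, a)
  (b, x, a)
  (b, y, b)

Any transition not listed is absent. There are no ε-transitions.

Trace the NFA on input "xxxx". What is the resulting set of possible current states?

Start in {z}.
Read 'x': {z} → {z, a}.
Read 'x': {z, a} → {z, a}.
Read 'x': {z, a} → {z, a}.
Read 'x': {z, a} → {z, a}.

{z, a}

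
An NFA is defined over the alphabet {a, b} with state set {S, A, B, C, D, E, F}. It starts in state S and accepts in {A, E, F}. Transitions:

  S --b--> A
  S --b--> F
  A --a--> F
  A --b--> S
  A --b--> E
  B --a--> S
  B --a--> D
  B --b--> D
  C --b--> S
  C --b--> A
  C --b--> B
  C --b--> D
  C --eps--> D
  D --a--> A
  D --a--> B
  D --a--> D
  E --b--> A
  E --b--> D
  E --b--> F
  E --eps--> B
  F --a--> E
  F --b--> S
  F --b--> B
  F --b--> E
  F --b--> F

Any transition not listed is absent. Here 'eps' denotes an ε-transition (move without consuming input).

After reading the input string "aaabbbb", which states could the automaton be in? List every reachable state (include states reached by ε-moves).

Start in {S}.
Read 'a': {S} → ∅.
The set is empty and remains empty for the remaining 6 symbols.

∅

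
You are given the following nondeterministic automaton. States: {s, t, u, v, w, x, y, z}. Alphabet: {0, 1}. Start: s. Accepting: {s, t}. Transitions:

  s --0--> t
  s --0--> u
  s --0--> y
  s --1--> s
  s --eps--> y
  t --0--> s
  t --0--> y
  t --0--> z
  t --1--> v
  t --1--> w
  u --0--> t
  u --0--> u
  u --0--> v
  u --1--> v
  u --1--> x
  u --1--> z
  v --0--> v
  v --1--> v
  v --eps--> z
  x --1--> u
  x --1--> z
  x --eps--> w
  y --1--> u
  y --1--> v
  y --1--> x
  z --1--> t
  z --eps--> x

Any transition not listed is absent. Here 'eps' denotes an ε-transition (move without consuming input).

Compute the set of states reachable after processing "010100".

{s, t, u, v, w, x, y, z}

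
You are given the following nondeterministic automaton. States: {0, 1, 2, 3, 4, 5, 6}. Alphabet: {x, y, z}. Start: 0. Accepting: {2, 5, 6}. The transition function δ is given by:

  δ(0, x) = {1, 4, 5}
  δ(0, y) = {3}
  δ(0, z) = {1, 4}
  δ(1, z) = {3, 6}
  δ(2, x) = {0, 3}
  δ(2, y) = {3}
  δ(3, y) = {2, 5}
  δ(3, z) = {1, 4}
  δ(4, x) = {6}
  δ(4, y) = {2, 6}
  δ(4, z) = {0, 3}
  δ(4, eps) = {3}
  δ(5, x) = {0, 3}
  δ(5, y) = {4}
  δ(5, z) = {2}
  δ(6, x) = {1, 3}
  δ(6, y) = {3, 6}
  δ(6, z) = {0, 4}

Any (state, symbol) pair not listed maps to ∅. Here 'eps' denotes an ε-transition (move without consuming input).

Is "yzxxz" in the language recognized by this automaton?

Yes

Start in {0}.
Read 'y': {0} → {3}.
Read 'z': {3} → {1, 3, 4}.
Read 'x': {1, 3, 4} → {6}.
Read 'x': {6} → {1, 3}.
Read 'z': {1, 3} → {1, 3, 4, 6}.
The final set {1, 3, 4, 6} contains the accepting state 6.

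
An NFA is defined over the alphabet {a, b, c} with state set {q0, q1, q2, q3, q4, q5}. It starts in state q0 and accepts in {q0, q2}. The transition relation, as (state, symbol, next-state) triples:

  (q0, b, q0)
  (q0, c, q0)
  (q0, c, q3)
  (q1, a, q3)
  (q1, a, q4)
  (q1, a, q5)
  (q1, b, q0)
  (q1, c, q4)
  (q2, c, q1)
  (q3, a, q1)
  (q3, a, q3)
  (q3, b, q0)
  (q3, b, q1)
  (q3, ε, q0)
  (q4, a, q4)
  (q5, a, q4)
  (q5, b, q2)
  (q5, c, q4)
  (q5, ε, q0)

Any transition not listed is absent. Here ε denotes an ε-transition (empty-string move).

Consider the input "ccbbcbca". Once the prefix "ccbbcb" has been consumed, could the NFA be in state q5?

Start in {q0}.
Read 'c': {q0} → {q0, q3}.
Read 'c': {q0, q3} → {q0, q3}.
Read 'b': {q0, q3} → {q0, q1}.
Read 'b': {q0, q1} → {q0}.
Read 'c': {q0} → {q0, q3}.
Read 'b': {q0, q3} → {q0, q1}.
State q5 is not in {q0, q1}.

No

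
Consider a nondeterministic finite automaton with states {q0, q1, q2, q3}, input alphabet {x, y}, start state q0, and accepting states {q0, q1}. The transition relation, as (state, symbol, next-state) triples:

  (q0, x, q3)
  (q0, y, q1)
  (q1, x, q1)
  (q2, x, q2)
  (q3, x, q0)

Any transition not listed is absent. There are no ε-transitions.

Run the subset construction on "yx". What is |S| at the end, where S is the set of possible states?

1

Start in {q0}.
Read 'y': q0→{q1}; now {q1}.
Read 'x': q1→{q1}; now {q1}.
That set has 1 state.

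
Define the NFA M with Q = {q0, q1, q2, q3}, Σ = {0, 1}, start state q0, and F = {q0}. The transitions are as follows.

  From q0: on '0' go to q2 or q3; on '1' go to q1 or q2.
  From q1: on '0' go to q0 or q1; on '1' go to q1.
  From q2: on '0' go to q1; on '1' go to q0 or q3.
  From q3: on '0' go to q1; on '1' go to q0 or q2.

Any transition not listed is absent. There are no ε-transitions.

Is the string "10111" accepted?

Yes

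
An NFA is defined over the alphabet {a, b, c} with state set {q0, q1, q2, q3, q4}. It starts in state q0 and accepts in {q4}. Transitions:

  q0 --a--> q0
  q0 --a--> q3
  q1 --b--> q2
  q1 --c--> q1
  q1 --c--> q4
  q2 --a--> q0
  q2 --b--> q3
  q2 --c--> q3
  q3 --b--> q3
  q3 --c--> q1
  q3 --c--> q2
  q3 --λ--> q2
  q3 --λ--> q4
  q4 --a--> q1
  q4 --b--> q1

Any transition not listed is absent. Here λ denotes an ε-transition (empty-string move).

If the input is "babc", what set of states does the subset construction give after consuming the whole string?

Start in {q0}.
Read 'b': {q0} → ∅.
The set is empty and remains empty for the remaining 3 symbols.

∅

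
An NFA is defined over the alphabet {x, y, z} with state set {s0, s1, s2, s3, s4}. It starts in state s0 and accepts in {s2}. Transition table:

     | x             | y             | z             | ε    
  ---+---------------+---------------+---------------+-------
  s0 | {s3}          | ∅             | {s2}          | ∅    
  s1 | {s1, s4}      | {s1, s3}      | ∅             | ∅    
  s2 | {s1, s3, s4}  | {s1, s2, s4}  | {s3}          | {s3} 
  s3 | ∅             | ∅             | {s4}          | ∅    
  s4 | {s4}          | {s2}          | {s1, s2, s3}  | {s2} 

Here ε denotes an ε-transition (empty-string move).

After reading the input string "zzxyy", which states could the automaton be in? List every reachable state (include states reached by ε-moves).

{s1, s2, s3, s4}

Start in {s0}.
Read 'z': s0→{s2}; union {s2}; ε-closure = {s2, s3}.
Read 'z': s2→{s3}, s3→{s4}; union {s3, s4}; ε-closure = {s2, s3, s4}.
Read 'x': s2→{s1, s3, s4}, s3→∅, s4→{s4}; union {s1, s3, s4}; ε-closure = {s1, s2, s3, s4}.
Read 'y': s1→{s1, s3}, s2→{s1, s2, s4}, s3→∅, s4→{s2}; now {s1, s2, s3, s4}.
Read 'y': s1→{s1, s3}, s2→{s1, s2, s4}, s3→∅, s4→{s2}; now {s1, s2, s3, s4}.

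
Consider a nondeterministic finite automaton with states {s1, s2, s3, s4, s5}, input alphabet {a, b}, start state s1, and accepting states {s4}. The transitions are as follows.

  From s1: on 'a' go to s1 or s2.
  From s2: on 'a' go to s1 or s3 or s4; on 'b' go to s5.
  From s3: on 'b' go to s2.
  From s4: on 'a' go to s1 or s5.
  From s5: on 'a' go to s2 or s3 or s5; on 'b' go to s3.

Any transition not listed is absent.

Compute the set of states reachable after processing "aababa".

Start in {s1}.
Read 'a': s1→{s1, s2}; now {s1, s2}.
Read 'a': s1→{s1, s2}, s2→{s1, s3, s4}; now {s1, s2, s3, s4}.
Read 'b': s1→∅, s2→{s5}, s3→{s2}, s4→∅; now {s2, s5}.
Read 'a': s2→{s1, s3, s4}, s5→{s2, s3, s5}; now {s1, s2, s3, s4, s5}.
Read 'b': s1→∅, s2→{s5}, s3→{s2}, s4→∅, s5→{s3}; now {s2, s3, s5}.
Read 'a': s2→{s1, s3, s4}, s3→∅, s5→{s2, s3, s5}; now {s1, s2, s3, s4, s5}.

{s1, s2, s3, s4, s5}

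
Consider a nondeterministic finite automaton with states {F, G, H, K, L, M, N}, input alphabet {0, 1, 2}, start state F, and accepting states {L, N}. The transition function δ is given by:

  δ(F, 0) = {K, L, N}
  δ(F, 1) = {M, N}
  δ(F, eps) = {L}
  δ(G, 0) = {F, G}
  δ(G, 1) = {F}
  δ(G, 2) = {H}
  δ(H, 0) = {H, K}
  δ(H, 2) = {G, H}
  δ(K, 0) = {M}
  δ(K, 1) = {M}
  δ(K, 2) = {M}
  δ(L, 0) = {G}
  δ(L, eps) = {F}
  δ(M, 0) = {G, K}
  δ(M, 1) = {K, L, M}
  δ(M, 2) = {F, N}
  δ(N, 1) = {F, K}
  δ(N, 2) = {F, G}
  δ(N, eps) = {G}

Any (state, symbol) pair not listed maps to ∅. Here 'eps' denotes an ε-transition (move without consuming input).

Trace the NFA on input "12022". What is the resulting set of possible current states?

{F, G, H, L, N}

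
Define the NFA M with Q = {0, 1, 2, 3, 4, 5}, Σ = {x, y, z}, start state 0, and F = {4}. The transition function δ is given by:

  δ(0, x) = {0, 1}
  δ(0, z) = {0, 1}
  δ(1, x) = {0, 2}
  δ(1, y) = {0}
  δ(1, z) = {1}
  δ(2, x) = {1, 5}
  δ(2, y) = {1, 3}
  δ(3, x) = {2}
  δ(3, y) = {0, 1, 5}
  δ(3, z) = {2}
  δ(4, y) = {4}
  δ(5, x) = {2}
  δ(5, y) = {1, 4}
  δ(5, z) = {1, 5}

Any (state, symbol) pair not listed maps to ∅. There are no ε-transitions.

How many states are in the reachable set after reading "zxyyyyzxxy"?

Start in {0}.
Read 'z': 0→{0, 1}; now {0, 1}.
Read 'x': 0→{0, 1}, 1→{0, 2}; now {0, 1, 2}.
Read 'y': 0→∅, 1→{0}, 2→{1, 3}; now {0, 1, 3}.
Read 'y': 0→∅, 1→{0}, 3→{0, 1, 5}; now {0, 1, 5}.
Read 'y': 0→∅, 1→{0}, 5→{1, 4}; now {0, 1, 4}.
Read 'y': 0→∅, 1→{0}, 4→{4}; now {0, 4}.
Read 'z': 0→{0, 1}, 4→∅; now {0, 1}.
Read 'x': 0→{0, 1}, 1→{0, 2}; now {0, 1, 2}.
Read 'x': 0→{0, 1}, 1→{0, 2}, 2→{1, 5}; now {0, 1, 2, 5}.
Read 'y': 0→∅, 1→{0}, 2→{1, 3}, 5→{1, 4}; now {0, 1, 3, 4}.
That set has 4 states.

4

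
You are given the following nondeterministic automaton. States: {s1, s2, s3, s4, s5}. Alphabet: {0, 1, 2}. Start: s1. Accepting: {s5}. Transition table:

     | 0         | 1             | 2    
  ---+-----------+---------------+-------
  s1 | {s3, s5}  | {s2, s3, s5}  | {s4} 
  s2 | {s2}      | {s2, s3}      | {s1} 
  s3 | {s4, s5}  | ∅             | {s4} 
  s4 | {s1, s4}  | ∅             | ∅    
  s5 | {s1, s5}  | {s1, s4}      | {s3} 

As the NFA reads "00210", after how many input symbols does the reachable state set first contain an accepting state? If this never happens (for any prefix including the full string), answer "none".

Start in {s1}.
Read '0': {s1} → {s3, s5}.
None of the earlier sets intersect F, but {s3, s5} does.

1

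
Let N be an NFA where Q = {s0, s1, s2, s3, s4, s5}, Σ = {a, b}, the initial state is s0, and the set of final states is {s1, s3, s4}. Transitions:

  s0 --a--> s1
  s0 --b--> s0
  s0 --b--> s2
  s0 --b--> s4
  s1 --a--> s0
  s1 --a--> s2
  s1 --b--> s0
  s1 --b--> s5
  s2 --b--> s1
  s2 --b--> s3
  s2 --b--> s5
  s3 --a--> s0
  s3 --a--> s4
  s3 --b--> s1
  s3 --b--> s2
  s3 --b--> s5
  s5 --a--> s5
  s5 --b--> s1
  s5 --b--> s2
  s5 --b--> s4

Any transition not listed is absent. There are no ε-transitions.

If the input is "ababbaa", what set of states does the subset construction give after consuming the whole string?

{s0, s1, s2, s5}

Start in {s0}.
Read 'a': {s0} → {s1}.
Read 'b': {s1} → {s0, s5}.
Read 'a': {s0, s5} → {s1, s5}.
Read 'b': {s1, s5} → {s0, s1, s2, s4, s5}.
Read 'b': {s0, s1, s2, s4, s5} → {s0, s1, s2, s3, s4, s5}.
Read 'a': {s0, s1, s2, s3, s4, s5} → {s0, s1, s2, s4, s5}.
Read 'a': {s0, s1, s2, s4, s5} → {s0, s1, s2, s5}.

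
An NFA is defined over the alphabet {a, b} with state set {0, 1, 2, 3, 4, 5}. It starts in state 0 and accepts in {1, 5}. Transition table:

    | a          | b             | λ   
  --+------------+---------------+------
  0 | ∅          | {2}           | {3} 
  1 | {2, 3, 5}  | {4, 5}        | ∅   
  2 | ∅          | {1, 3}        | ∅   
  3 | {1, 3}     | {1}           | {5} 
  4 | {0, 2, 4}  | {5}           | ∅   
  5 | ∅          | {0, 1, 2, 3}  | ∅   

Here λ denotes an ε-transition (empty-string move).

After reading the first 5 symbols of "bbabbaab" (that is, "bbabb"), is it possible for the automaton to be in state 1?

Yes

Start: ε-closure({0}) = {0, 3, 5}.
Read 'b': {0, 3, 5} → {0, 1, 2, 3, 5}.
Read 'b': {0, 1, 2, 3, 5} → {0, 1, 2, 3, 4, 5}.
Read 'a': {0, 1, 2, 3, 4, 5} → {0, 1, 2, 3, 4, 5}.
Read 'b': {0, 1, 2, 3, 4, 5} → {0, 1, 2, 3, 4, 5}.
Read 'b': {0, 1, 2, 3, 4, 5} → {0, 1, 2, 3, 4, 5}.
State 1 is in {0, 1, 2, 3, 4, 5}.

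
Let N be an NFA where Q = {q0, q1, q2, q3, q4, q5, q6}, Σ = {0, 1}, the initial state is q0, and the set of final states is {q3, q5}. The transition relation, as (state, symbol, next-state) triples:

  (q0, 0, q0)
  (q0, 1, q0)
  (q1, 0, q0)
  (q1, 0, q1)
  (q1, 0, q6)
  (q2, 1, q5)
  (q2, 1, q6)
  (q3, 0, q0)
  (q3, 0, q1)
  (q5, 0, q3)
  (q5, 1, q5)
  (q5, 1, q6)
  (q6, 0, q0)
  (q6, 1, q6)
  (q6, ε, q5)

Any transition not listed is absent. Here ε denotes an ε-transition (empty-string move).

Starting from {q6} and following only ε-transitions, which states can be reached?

Begin with {q6}.
ε-move q6 → q5; add q5.

{q5, q6}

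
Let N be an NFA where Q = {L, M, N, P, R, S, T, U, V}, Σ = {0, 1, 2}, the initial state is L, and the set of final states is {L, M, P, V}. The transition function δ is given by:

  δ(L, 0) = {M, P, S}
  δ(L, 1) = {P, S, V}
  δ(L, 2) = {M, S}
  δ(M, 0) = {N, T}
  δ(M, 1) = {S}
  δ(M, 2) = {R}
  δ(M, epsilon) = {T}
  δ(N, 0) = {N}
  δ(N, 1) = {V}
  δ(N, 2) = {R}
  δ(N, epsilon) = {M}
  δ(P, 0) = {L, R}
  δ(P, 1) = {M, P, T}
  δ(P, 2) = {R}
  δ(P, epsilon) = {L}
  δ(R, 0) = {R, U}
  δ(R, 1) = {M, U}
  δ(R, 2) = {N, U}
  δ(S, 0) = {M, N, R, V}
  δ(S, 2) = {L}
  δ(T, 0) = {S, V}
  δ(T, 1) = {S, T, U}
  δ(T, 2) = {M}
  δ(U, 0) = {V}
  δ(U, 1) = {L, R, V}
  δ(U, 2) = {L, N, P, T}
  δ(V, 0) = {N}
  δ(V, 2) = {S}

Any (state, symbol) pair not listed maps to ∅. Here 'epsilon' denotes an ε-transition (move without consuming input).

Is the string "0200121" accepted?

Yes

Start in {L}.
Read '0': {L} → {L, M, P, S, T}.
Read '2': {L, M, P, S, T} → {L, M, R, S, T}.
Read '0': {L, M, R, S, T} → {L, M, N, P, R, S, T, U, V}.
Read '0': {L, M, N, P, R, S, T, U, V} → {L, M, N, P, R, S, T, U, V}.
Read '1': {L, M, N, P, R, S, T, U, V} → {L, M, P, R, S, T, U, V}.
Read '2': {L, M, P, R, S, T, U, V} → {L, M, N, P, R, S, T, U}.
Read '1': {L, M, N, P, R, S, T, U} → {L, M, P, R, S, T, U, V}.
The final set {L, M, P, R, S, T, U, V} contains the accepting states L, M, P, V.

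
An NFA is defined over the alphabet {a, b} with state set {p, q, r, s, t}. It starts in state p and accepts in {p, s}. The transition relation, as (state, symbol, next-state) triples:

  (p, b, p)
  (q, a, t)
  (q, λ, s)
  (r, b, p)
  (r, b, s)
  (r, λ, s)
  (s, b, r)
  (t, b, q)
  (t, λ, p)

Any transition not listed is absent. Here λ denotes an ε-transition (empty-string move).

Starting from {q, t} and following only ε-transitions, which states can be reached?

{p, q, s, t}

Begin with {q, t}.
ε-move t → p; add p.
ε-move q → s; add s.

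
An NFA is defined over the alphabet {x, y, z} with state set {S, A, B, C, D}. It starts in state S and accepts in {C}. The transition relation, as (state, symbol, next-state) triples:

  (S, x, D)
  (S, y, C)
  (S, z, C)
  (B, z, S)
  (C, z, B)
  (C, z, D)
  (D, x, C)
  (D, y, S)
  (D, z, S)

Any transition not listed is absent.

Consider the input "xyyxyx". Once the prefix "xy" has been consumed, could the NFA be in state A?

No

Start in {S}.
Read 'x': {S} → {D}.
Read 'y': {D} → {S}.
State A is not in {S}.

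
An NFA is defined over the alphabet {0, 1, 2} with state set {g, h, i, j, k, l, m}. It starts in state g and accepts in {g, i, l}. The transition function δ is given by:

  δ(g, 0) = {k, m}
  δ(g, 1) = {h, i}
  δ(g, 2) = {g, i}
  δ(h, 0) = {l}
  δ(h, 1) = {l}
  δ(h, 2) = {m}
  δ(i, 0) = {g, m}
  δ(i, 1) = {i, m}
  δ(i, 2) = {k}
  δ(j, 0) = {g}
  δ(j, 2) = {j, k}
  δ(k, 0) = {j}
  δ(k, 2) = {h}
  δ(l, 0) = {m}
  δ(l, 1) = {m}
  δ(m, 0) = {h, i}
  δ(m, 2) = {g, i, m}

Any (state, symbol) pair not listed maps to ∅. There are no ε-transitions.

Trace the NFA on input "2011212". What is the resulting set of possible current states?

Start in {g}.
Read '2': {g} → {g, i}.
Read '0': {g, i} → {g, k, m}.
Read '1': {g, k, m} → {h, i}.
Read '1': {h, i} → {i, l, m}.
Read '2': {i, l, m} → {g, i, k, m}.
Read '1': {g, i, k, m} → {h, i, m}.
Read '2': {h, i, m} → {g, i, k, m}.

{g, i, k, m}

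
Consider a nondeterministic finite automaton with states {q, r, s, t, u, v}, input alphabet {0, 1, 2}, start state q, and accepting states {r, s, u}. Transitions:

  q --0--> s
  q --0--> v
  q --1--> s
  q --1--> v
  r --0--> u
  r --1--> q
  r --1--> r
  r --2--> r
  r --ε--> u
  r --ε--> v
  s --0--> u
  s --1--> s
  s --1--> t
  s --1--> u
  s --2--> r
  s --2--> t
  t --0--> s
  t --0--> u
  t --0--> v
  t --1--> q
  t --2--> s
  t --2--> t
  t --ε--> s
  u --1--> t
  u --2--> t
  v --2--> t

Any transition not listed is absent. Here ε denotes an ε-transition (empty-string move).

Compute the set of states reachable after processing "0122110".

Start in {q}.
Read '0': {q} → {s, v}.
Read '1': {s, v} → {s, t, u}.
Read '2': {s, t, u} → {r, s, t, u, v}.
Read '2': {r, s, t, u, v} → {r, s, t, u, v}.
Read '1': {r, s, t, u, v} → {q, r, s, t, u, v}.
Read '1': {q, r, s, t, u, v} → {q, r, s, t, u, v}.
Read '0': {q, r, s, t, u, v} → {s, u, v}.

{s, u, v}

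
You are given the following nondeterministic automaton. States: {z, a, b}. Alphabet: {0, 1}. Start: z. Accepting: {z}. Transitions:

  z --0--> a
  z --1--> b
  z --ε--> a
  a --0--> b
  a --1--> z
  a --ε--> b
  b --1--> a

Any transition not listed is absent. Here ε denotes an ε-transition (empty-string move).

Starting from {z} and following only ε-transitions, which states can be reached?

Begin with {z}.
ε-move z → a; add a.
ε-move a → b; add b.

{z, a, b}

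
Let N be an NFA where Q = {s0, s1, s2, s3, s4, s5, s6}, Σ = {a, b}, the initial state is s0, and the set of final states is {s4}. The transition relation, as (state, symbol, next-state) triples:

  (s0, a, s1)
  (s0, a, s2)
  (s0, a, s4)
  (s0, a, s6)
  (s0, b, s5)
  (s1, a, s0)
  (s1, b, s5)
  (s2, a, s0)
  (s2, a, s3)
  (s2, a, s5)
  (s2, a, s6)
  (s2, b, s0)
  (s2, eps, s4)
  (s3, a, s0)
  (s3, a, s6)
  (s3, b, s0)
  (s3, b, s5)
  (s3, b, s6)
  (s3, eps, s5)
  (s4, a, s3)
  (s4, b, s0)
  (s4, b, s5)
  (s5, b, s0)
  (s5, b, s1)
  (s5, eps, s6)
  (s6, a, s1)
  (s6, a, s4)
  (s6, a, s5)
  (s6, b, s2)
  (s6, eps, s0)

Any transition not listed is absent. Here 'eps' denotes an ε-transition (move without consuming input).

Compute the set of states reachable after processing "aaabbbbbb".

{s0, s1, s2, s4, s5, s6}

Start in {s0}.
Read 'a': s0→{s1, s2, s4, s6}; union {s1, s2, s4, s6}; ε-closure = {s0, s1, s2, s4, s6}.
Read 'a': s0→{s1, s2, s4, s6}, s1→{s0}, s2→{s0, s3, s5, s6}, s4→{s3}, s6→{s1, s4, s5}; now {s0, s1, s2, s3, s4, s5, s6}.
Read 'a': s0→{s1, s2, s4, s6}, s1→{s0}, s2→{s0, s3, s5, s6}, s3→{s0, s6}, s4→{s3}, s5→∅, s6→{s1, s4, s5}; now {s0, s1, s2, s3, s4, s5, s6}.
Read 'b': s0→{s5}, s1→{s5}, s2→{s0}, s3→{s0, s5, s6}, s4→{s0, s5}, s5→{s0, s1}, s6→{s2}; union {s0, s1, s2, s5, s6}; ε-closure = {s0, s1, s2, s4, s5, s6}.
Read 'b': s0→{s5}, s1→{s5}, s2→{s0}, s4→{s0, s5}, s5→{s0, s1}, s6→{s2}; union {s0, s1, s2, s5}; ε-closure = {s0, s1, s2, s4, s5, s6}.
Read 'b': s0→{s5}, s1→{s5}, s2→{s0}, s4→{s0, s5}, s5→{s0, s1}, s6→{s2}; union {s0, s1, s2, s5}; ε-closure = {s0, s1, s2, s4, s5, s6}.
Read 'b': s0→{s5}, s1→{s5}, s2→{s0}, s4→{s0, s5}, s5→{s0, s1}, s6→{s2}; union {s0, s1, s2, s5}; ε-closure = {s0, s1, s2, s4, s5, s6}.
Read 'b': s0→{s5}, s1→{s5}, s2→{s0}, s4→{s0, s5}, s5→{s0, s1}, s6→{s2}; union {s0, s1, s2, s5}; ε-closure = {s0, s1, s2, s4, s5, s6}.
Read 'b': s0→{s5}, s1→{s5}, s2→{s0}, s4→{s0, s5}, s5→{s0, s1}, s6→{s2}; union {s0, s1, s2, s5}; ε-closure = {s0, s1, s2, s4, s5, s6}.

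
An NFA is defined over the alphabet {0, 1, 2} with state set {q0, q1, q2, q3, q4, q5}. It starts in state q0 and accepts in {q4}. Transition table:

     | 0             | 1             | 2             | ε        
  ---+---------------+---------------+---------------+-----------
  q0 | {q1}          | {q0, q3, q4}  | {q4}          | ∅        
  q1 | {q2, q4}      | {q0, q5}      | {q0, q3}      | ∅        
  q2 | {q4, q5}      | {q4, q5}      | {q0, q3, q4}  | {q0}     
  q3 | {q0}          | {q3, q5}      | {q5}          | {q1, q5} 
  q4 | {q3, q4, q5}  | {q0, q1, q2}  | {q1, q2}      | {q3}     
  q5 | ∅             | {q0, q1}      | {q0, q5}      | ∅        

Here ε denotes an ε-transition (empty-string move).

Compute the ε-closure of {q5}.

{q5}

Begin with {q5}.
No ε-moves leave this set, so the closure equals the set itself.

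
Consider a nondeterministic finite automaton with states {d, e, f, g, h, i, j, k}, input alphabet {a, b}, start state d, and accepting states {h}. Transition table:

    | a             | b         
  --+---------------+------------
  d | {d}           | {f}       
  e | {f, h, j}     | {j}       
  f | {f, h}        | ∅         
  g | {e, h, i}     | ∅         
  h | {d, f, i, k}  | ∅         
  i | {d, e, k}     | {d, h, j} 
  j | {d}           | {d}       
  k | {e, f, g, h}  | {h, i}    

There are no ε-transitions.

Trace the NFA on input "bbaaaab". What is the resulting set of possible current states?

∅

Start in {d}.
Read 'b': d→{f}; now {f}.
Read 'b': f→∅; now ∅.
The set is empty and remains empty for the remaining 5 symbols.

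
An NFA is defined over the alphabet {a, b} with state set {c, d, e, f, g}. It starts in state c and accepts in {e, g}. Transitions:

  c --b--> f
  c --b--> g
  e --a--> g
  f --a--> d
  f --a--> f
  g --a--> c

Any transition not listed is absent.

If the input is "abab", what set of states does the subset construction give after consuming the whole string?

Start in {c}.
Read 'a': c→∅; now ∅.
The set is empty and remains empty for the remaining 3 symbols.

∅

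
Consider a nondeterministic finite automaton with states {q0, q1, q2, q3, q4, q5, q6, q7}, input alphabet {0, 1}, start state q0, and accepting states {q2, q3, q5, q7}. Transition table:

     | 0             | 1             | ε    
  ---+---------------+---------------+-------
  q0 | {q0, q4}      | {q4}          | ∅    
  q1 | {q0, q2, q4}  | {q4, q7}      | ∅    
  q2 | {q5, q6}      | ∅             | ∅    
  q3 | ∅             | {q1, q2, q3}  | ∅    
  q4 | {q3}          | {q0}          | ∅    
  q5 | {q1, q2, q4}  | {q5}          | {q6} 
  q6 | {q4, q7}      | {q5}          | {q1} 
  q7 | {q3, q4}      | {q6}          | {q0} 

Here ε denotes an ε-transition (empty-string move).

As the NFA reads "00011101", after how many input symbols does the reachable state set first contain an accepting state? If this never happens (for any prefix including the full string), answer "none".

2

Start in {q0}.
Read '0': q0→{q0, q4}; now {q0, q4}.
Read '0': q0→{q0, q4}, q4→{q3}; now {q0, q3, q4}.
None of the earlier sets intersect F, but {q0, q3, q4} does.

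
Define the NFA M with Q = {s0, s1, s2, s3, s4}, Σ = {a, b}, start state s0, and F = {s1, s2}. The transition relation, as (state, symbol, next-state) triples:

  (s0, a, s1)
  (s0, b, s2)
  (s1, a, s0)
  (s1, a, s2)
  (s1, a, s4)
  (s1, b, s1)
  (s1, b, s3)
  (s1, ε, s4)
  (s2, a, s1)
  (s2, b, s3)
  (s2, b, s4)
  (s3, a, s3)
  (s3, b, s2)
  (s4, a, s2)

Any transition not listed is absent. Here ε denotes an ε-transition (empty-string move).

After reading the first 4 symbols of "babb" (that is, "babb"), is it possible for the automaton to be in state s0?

Start in {s0}.
Read 'b': s0→{s2}; now {s2}.
Read 'a': s2→{s1}; union {s1}; ε-closure = {s1, s4}.
Read 'b': s1→{s1, s3}, s4→∅; union {s1, s3}; ε-closure = {s1, s3, s4}.
Read 'b': s1→{s1, s3}, s3→{s2}, s4→∅; union {s1, s2, s3}; ε-closure = {s1, s2, s3, s4}.
State s0 is not in {s1, s2, s3, s4}.

No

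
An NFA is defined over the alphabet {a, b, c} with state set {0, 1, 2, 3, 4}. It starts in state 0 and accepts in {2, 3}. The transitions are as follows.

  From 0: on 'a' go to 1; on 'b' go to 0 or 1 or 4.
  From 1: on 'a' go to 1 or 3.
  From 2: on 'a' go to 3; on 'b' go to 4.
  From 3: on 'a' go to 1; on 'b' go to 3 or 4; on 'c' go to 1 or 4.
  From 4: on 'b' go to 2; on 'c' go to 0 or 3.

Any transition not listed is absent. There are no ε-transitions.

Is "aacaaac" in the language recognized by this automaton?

Start in {0}.
Read 'a': {0} → {1}.
Read 'a': {1} → {1, 3}.
Read 'c': {1, 3} → {1, 4}.
Read 'a': {1, 4} → {1, 3}.
Read 'a': {1, 3} → {1, 3}.
Read 'a': {1, 3} → {1, 3}.
Read 'c': {1, 3} → {1, 4}.
The final set {1, 4} contains no accepting state.

No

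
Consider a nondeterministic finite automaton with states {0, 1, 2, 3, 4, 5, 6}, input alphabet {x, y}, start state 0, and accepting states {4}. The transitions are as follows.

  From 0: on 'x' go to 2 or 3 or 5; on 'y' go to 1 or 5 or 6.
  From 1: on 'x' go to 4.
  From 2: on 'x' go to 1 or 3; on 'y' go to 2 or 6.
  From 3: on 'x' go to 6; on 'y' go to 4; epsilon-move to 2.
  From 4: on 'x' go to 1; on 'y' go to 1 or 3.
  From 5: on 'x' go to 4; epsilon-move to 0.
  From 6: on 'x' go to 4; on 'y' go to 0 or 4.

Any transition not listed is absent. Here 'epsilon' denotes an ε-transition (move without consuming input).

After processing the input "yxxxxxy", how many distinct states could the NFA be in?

Start in {0}.
Read 'y': {0} → {0, 1, 5, 6}.
Read 'x': {0, 1, 5, 6} → {0, 2, 3, 4, 5}.
Read 'x': {0, 2, 3, 4, 5} → {0, 1, 2, 3, 4, 5, 6}.
Read 'x': {0, 1, 2, 3, 4, 5, 6} → {0, 1, 2, 3, 4, 5, 6}.
Read 'x': {0, 1, 2, 3, 4, 5, 6} → {0, 1, 2, 3, 4, 5, 6}.
Read 'x': {0, 1, 2, 3, 4, 5, 6} → {0, 1, 2, 3, 4, 5, 6}.
Read 'y': {0, 1, 2, 3, 4, 5, 6} → {0, 1, 2, 3, 4, 5, 6}.
That set has 7 states.

7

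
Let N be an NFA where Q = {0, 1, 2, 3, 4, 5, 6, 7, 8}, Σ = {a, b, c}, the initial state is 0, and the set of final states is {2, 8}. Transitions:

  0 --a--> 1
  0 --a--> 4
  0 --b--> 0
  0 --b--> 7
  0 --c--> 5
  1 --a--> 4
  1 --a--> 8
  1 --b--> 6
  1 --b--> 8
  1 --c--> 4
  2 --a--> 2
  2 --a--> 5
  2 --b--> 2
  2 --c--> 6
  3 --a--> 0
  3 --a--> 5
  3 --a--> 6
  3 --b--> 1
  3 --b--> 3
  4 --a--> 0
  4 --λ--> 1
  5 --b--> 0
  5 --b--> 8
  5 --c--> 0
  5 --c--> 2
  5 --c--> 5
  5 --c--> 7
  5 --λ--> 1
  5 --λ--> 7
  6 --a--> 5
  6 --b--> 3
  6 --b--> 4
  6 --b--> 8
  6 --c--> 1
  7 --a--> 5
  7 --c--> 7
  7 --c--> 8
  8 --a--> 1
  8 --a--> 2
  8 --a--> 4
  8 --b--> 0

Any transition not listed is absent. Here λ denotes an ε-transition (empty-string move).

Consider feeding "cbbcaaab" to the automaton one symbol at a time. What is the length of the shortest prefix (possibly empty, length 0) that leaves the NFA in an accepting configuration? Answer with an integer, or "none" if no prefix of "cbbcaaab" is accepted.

Start in {0}.
Read 'c': 0→{5}; union {5}; ε-closure = {1, 5, 7}.
Read 'b': 1→{6, 8}, 5→{0, 8}, 7→∅; now {0, 6, 8}.
None of the earlier sets intersect F, but {0, 6, 8} does.

2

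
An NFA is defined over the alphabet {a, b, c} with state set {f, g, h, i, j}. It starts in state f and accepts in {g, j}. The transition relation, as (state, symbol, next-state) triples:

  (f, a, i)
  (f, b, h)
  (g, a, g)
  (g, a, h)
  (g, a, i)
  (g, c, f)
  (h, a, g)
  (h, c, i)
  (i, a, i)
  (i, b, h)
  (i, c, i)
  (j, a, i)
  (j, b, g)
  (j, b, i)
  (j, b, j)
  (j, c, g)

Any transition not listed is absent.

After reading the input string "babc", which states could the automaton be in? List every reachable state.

∅

Start in {f}.
Read 'b': f→{h}; now {h}.
Read 'a': h→{g}; now {g}.
Read 'b': g→∅; now ∅.
The set is empty and remains empty for the remaining 1 symbol.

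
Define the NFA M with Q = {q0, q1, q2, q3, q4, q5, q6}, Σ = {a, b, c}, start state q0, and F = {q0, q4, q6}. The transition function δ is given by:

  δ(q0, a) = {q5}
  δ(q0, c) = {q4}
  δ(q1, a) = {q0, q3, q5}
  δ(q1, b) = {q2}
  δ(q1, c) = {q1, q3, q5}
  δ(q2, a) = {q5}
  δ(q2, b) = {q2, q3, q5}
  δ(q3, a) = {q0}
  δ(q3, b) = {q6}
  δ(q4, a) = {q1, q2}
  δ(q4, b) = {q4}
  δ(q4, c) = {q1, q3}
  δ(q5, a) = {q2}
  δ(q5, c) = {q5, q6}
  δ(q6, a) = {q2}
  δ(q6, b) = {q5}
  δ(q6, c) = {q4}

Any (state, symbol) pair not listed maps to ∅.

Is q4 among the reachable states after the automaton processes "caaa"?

Start in {q0}.
Read 'c': {q0} → {q4}.
Read 'a': {q4} → {q1, q2}.
Read 'a': {q1, q2} → {q0, q3, q5}.
Read 'a': {q0, q3, q5} → {q0, q2, q5}.
State q4 is not in {q0, q2, q5}.

No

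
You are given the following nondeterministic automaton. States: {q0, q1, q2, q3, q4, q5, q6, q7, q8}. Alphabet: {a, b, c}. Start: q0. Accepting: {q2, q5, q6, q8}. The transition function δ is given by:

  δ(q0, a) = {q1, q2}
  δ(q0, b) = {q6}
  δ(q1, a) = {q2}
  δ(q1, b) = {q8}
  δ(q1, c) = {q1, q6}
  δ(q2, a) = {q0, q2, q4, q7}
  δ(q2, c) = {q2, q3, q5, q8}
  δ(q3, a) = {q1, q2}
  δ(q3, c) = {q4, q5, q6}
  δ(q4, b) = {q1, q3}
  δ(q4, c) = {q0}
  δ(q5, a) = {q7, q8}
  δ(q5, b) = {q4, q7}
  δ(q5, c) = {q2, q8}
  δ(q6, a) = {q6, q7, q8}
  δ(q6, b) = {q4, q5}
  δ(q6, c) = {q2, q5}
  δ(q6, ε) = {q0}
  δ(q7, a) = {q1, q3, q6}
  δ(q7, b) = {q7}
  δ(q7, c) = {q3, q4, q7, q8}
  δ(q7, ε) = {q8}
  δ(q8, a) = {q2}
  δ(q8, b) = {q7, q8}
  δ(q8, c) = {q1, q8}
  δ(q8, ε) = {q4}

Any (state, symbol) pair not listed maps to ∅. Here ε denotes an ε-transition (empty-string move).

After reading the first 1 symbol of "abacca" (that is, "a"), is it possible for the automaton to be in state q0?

Start in {q0}.
Read 'a': q0→{q1, q2}; now {q1, q2}.
State q0 is not in {q1, q2}.

No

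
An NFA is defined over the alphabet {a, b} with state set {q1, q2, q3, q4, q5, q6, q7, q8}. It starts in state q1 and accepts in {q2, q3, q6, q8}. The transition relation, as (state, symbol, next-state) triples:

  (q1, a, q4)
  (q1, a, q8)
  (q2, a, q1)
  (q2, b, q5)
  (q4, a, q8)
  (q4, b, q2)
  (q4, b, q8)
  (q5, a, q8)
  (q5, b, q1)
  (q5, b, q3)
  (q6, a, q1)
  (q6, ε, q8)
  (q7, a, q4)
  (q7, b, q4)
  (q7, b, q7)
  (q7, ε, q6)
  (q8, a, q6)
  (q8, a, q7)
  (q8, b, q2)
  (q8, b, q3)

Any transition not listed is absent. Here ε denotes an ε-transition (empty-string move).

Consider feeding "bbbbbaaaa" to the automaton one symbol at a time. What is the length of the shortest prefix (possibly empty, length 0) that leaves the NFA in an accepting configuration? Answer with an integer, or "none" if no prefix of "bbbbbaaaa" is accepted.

none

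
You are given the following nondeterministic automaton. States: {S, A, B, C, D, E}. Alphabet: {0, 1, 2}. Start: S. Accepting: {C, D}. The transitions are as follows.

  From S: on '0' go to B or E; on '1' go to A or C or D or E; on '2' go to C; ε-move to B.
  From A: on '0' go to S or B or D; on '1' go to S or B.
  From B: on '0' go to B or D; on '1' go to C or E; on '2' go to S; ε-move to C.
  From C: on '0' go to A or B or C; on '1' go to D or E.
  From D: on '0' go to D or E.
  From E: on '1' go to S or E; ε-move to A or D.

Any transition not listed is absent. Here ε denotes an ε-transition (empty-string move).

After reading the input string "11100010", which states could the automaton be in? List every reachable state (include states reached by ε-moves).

{S, A, B, C, D, E}

Start: ε-closure({S}) = {S, B, C}.
Read '1': {S, B, C} → {A, C, D, E}.
Read '1': {A, C, D, E} → {S, A, B, C, D, E}.
Read '1': {S, A, B, C, D, E} → {S, A, B, C, D, E}.
Read '0': {S, A, B, C, D, E} → {S, A, B, C, D, E}.
Read '0': {S, A, B, C, D, E} → {S, A, B, C, D, E}.
Read '0': {S, A, B, C, D, E} → {S, A, B, C, D, E}.
Read '1': {S, A, B, C, D, E} → {S, A, B, C, D, E}.
Read '0': {S, A, B, C, D, E} → {S, A, B, C, D, E}.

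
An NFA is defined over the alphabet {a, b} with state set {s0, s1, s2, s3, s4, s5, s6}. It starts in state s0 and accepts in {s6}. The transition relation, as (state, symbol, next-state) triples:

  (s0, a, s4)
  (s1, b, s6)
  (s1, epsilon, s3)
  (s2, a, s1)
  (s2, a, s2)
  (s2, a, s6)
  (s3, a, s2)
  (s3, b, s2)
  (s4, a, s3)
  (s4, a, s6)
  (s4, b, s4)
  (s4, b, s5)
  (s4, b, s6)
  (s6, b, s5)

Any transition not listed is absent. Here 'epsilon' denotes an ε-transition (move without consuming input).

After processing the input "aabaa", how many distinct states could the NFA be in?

Start in {s0}.
Read 'a': {s0} → {s4}.
Read 'a': {s4} → {s3, s6}.
Read 'b': {s3, s6} → {s2, s5}.
Read 'a': {s2, s5} → {s1, s2, s3, s6}.
Read 'a': {s1, s2, s3, s6} → {s1, s2, s3, s6}.
That set has 4 states.

4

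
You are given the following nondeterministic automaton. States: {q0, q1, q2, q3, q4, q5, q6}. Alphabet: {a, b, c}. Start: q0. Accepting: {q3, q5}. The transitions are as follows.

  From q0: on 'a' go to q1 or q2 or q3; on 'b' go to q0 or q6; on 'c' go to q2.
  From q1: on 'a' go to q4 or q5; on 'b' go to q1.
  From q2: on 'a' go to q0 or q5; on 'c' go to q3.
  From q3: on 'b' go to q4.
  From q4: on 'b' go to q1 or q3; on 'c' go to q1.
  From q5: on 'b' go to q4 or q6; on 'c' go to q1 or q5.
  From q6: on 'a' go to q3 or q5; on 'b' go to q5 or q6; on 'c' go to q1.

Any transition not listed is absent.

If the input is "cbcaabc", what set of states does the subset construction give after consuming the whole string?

∅

Start in {q0}.
Read 'c': q0→{q2}; now {q2}.
Read 'b': q2→∅; now ∅.
The set is empty and remains empty for the remaining 5 symbols.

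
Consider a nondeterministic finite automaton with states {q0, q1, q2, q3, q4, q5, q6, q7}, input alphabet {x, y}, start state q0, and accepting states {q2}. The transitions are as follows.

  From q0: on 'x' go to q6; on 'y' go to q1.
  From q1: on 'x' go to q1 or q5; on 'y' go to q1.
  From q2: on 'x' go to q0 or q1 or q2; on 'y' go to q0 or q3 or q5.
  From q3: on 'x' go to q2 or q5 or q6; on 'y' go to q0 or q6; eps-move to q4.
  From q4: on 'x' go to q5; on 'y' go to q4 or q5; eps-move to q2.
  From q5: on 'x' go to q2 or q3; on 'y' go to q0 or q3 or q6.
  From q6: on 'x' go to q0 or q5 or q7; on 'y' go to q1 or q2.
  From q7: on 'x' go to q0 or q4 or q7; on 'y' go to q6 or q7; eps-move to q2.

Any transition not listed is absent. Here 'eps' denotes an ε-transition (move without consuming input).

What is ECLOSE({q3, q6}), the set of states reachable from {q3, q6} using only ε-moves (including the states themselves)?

{q2, q3, q4, q6}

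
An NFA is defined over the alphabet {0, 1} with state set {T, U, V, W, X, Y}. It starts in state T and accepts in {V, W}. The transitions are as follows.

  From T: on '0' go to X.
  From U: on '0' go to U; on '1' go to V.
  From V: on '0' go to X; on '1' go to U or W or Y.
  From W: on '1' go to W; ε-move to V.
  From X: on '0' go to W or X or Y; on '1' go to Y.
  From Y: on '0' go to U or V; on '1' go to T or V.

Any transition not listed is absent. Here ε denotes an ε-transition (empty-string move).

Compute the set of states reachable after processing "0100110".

{U, V, X}

Start in {T}.
Read '0': {T} → {X}.
Read '1': {X} → {Y}.
Read '0': {Y} → {U, V}.
Read '0': {U, V} → {U, X}.
Read '1': {U, X} → {V, Y}.
Read '1': {V, Y} → {T, U, V, W, Y}.
Read '0': {T, U, V, W, Y} → {U, V, X}.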